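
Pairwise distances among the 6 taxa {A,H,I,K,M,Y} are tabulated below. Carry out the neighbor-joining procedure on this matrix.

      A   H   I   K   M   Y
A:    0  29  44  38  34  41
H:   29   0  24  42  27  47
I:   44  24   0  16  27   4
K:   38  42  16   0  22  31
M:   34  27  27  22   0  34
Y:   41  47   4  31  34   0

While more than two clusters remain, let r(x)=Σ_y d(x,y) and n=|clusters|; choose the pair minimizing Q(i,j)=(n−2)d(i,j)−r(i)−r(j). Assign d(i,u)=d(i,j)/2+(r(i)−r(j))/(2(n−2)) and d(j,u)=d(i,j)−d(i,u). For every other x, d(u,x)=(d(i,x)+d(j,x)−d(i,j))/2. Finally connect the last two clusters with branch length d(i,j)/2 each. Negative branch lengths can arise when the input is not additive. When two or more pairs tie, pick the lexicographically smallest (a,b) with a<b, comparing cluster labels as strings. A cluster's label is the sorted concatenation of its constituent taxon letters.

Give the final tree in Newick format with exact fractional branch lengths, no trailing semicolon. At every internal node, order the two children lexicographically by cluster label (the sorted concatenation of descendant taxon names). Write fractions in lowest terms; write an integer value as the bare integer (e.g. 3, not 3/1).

step 1: merge (I,Y) at d=4, Q=-256; branch lengths I→-13/4, Y→29/4; new cluster IY
  updated: d(A,IY)=81/2, d(H,IY)=67/2, d(IY,K)=43/2, d(IY,M)=57/2
step 2: merge (A,H) at d=29, Q=-186; branch lengths A→97/6, H→77/6; new cluster AH
  updated: d(AH,IY)=45/2, d(AH,K)=51/2, d(AH,M)=16
step 3: merge (AH,M) at d=16, Q=-197/2; branch lengths AH→59/8, M→69/8; new cluster AHM
  updated: d(AHM,IY)=35/2, d(AHM,K)=63/4
step 4: merge (AHM,IY) at d=35/2, Q=-219/4; branch lengths AHM→47/8, IY→93/8; new cluster AHIMY
  updated: d(AHIMY,K)=79/8
step 5: merge (AHIMY,K) at d=79/8; branch lengths AHIMY→79/16, K→79/16; new cluster AHIKMY
final tree: ((((A:97/6,H:77/6):59/8,M:69/8):47/8,(I:-13/4,Y:29/4):93/8):79/16,K:79/16)
total length: 611/8

((((A:97/6,H:77/6):59/8,M:69/8):47/8,(I:-13/4,Y:29/4):93/8):79/16,K:79/16)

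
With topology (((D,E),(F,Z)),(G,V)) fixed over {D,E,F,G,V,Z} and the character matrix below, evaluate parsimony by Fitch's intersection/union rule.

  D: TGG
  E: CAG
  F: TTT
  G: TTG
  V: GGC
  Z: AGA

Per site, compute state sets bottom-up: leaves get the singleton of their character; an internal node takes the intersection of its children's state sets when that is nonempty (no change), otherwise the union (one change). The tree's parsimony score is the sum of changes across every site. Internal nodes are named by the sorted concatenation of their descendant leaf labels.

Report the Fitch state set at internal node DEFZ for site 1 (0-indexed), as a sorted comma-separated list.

G

DE@0: {T} ∪ {C} = {C,T} (union, +1)
FZ@0: {T} ∪ {A} = {A,T} (union, +1)
DEFZ@0: {C,T} ∩ {A,T} = {T} (intersection, +0)
GV@0: {T} ∪ {G} = {G,T} (union, +1)
DEFGVZ@0: {T} ∩ {G,T} = {T} (intersection, +0)
DE@1: {G} ∪ {A} = {A,G} (union, +1)
FZ@1: {T} ∪ {G} = {G,T} (union, +1)
DEFZ@1: {A,G} ∩ {G,T} = {G} (intersection, +0)
GV@1: {T} ∪ {G} = {G,T} (union, +1)
DEFGVZ@1: {G} ∩ {G,T} = {G} (intersection, +0)
DE@2: {G} ∩ {G} = {G} (intersection, +0)
FZ@2: {T} ∪ {A} = {A,T} (union, +1)
DEFZ@2: {G} ∪ {A,T} = {A,G,T} (union, +1)
GV@2: {G} ∪ {C} = {C,G} (union, +1)
DEFGVZ@2: {A,G,T} ∩ {C,G} = {G} (intersection, +0)
per-site changes: [3, 3, 3]; total = 9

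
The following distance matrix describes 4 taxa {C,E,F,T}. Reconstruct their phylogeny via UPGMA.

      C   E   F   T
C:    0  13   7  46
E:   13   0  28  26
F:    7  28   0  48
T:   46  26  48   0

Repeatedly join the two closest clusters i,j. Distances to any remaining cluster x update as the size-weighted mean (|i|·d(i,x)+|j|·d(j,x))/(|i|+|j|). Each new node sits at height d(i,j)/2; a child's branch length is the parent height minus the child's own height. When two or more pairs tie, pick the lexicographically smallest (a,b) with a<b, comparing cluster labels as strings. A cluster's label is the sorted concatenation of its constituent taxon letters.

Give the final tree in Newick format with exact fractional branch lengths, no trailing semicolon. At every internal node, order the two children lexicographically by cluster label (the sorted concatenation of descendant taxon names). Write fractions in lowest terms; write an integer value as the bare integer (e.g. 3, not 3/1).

iteration 1: select C,F (d=7); attach at lengths (7/2, 7/2); label the merged cluster CF
  updated: d(CF,E)=41/2, d(CF,T)=47
iteration 2: select CF,E (d=41/2); attach at lengths (27/4, 41/4); label the merged cluster CEF
  updated: d(CEF,T)=40
iteration 3: select CEF,T (d=40); attach at lengths (39/4, 20); label the merged cluster CEFT
final tree: (((C:7/2,F:7/2):27/4,E:41/4):39/4,T:20)
total length: 215/4

(((C:7/2,F:7/2):27/4,E:41/4):39/4,T:20)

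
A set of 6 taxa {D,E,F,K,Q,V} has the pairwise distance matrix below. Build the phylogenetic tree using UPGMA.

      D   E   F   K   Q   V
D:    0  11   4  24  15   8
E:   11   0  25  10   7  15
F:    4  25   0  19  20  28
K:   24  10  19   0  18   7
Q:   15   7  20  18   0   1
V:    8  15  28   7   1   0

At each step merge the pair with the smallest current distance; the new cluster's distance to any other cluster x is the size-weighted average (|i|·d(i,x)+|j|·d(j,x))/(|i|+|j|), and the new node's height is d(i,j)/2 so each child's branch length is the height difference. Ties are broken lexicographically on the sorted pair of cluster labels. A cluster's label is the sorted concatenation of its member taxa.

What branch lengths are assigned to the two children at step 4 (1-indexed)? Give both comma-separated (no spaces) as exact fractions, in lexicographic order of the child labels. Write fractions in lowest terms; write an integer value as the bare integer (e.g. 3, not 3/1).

step 1: merge (Q,V) at d=1; branch lengths Q→1/2, V→1/2; new cluster QV
  updated: d(D,QV)=23/2, d(E,QV)=11, d(F,QV)=24, d(K,QV)=25/2
step 2: merge (D,F) at d=4; branch lengths D→2, F→2; new cluster DF
  updated: d(DF,E)=18, d(DF,K)=43/2, d(DF,QV)=71/4
step 3: merge (E,K) at d=10; branch lengths E→5, K→5; new cluster EK
  updated: d(DF,EK)=79/4, d(EK,QV)=47/4
step 4: merge (EK,QV) at d=47/4; branch lengths EK→7/8, QV→43/8; new cluster EKQV
  updated: d(DF,EKQV)=75/4
step 5: merge (DF,EKQV) at d=75/4; branch lengths DF→59/8, EKQV→7/2; new cluster DEFKQV
final tree: ((D:2,F:2):59/8,((E:5,K:5):7/8,(Q:1/2,V:1/2):43/8):7/2)
total length: 257/8

7/8,43/8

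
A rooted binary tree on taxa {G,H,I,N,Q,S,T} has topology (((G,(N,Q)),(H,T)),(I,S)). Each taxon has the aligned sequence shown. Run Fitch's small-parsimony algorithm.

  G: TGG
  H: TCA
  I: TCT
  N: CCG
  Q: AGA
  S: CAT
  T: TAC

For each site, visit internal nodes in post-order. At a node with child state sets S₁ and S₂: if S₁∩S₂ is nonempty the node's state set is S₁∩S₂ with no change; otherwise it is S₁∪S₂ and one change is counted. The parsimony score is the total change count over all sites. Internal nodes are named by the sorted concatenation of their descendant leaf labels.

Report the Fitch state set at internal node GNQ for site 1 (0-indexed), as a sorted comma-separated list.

G

site 0, node NQ: N={C} ∪ Q={A} → {A,C} (+1)
site 0, node GNQ: G={T} ∪ NQ={A,C} → {A,C,T} (+1)
site 0, node HT: H={T} ∩ T={T} → {T} (+0)
site 0, node GHNQT: GNQ={A,C,T} ∩ HT={T} → {T} (+0)
site 0, node IS: I={T} ∪ S={C} → {C,T} (+1)
site 0, node GHINQST: GHNQT={T} ∩ IS={C,T} → {T} (+0)
site 1, node NQ: N={C} ∪ Q={G} → {C,G} (+1)
site 1, node GNQ: G={G} ∩ NQ={C,G} → {G} (+0)
site 1, node HT: H={C} ∪ T={A} → {A,C} (+1)
site 1, node GHNQT: GNQ={G} ∪ HT={A,C} → {A,C,G} (+1)
site 1, node IS: I={C} ∪ S={A} → {A,C} (+1)
site 1, node GHINQST: GHNQT={A,C,G} ∩ IS={A,C} → {A,C} (+0)
site 2, node NQ: N={G} ∪ Q={A} → {A,G} (+1)
site 2, node GNQ: G={G} ∩ NQ={A,G} → {G} (+0)
site 2, node HT: H={A} ∪ T={C} → {A,C} (+1)
site 2, node GHNQT: GNQ={G} ∪ HT={A,C} → {A,C,G} (+1)
site 2, node IS: I={T} ∩ S={T} → {T} (+0)
site 2, node GHINQST: GHNQT={A,C,G} ∪ IS={T} → {A,C,G,T} (+1)
per-site changes: [3, 4, 4]; total = 11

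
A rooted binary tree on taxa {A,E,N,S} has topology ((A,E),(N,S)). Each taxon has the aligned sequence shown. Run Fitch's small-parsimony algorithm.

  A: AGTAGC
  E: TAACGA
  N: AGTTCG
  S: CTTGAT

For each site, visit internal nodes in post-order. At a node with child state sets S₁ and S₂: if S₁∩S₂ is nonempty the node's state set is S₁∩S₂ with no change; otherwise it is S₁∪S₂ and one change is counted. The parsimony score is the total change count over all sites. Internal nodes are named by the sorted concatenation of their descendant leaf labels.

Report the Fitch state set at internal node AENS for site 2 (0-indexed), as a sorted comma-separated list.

site 0, node AE: A={A} ∪ E={T} → {A,T} (+1)
site 0, node NS: N={A} ∪ S={C} → {A,C} (+1)
site 0, node AENS: AE={A,T} ∩ NS={A,C} → {A} (+0)
site 1, node AE: A={G} ∪ E={A} → {A,G} (+1)
site 1, node NS: N={G} ∪ S={T} → {G,T} (+1)
site 1, node AENS: AE={A,G} ∩ NS={G,T} → {G} (+0)
site 2, node AE: A={T} ∪ E={A} → {A,T} (+1)
site 2, node NS: N={T} ∩ S={T} → {T} (+0)
site 2, node AENS: AE={A,T} ∩ NS={T} → {T} (+0)
site 3, node AE: A={A} ∪ E={C} → {A,C} (+1)
site 3, node NS: N={T} ∪ S={G} → {G,T} (+1)
site 3, node AENS: AE={A,C} ∪ NS={G,T} → {A,C,G,T} (+1)
site 4, node AE: A={G} ∩ E={G} → {G} (+0)
site 4, node NS: N={C} ∪ S={A} → {A,C} (+1)
site 4, node AENS: AE={G} ∪ NS={A,C} → {A,C,G} (+1)
site 5, node AE: A={C} ∪ E={A} → {A,C} (+1)
site 5, node NS: N={G} ∪ S={T} → {G,T} (+1)
site 5, node AENS: AE={A,C} ∪ NS={G,T} → {A,C,G,T} (+1)
per-site changes: [2, 2, 1, 3, 2, 3]; total = 13

T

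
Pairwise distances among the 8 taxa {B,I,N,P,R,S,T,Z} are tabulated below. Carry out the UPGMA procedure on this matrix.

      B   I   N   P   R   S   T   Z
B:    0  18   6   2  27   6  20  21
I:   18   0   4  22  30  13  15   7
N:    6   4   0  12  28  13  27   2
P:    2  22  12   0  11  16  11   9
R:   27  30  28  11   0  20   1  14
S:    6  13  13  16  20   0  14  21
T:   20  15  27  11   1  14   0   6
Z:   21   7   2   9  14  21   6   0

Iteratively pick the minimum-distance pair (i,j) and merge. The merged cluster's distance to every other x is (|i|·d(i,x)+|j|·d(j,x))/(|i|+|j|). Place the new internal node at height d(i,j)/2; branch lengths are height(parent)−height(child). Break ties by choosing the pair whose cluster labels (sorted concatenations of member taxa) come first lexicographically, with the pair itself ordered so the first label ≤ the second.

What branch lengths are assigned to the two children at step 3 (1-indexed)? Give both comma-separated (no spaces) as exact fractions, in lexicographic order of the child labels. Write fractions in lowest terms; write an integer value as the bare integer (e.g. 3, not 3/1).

step 1: merge (R,T) at d=1; branch lengths R→1/2, T→1/2; new cluster RT
  updated: d(B,RT)=47/2, d(I,RT)=45/2, d(N,RT)=55/2, d(P,RT)=11, d(RT,S)=17, d(RT,Z)=10
step 2: merge (B,P) at d=2; branch lengths B→1, P→1; new cluster BP
  updated: d(BP,I)=20, d(BP,N)=9, d(BP,RT)=69/4, d(BP,S)=11, d(BP,Z)=15
step 3: merge (N,Z) at d=2; branch lengths N→1, Z→1; new cluster NZ
  updated: d(BP,NZ)=12, d(I,NZ)=11/2, d(NZ,RT)=75/4, d(NZ,S)=17
step 4: merge (I,NZ) at d=11/2; branch lengths I→11/4, NZ→7/4; new cluster INZ
  updated: d(BP,INZ)=44/3, d(INZ,RT)=20, d(INZ,S)=47/3
step 5: merge (BP,S) at d=11; branch lengths BP→9/2, S→11/2; new cluster BPS
  updated: d(BPS,INZ)=15, d(BPS,RT)=103/6
step 6: merge (BPS,INZ) at d=15; branch lengths BPS→2, INZ→19/4; new cluster BINPSZ
  updated: d(BINPSZ,RT)=223/12
step 7: merge (BINPSZ,RT) at d=223/12; branch lengths BINPSZ→43/24, RT→211/24; new cluster BINPRSTZ
final tree: ((((B:1,P:1):9/2,S:11/2):2,(I:11/4,(N:1,Z:1):7/4):19/4):43/24,(R:1/2,T:1/2):211/24)
total length: 221/6

1,1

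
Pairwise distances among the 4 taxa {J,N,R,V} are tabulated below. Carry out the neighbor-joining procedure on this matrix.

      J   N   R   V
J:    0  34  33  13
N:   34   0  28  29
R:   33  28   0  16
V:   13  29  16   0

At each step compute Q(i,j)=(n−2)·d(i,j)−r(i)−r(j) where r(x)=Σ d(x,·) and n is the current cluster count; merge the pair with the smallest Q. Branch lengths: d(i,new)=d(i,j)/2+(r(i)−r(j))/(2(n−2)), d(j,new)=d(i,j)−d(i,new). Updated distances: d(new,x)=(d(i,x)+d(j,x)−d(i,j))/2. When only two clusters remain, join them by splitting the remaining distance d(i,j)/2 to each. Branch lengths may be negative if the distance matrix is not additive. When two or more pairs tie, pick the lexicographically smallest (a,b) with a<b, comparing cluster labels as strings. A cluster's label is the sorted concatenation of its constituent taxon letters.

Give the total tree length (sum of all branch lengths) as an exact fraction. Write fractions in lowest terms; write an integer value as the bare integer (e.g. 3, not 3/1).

97/2

1. join J+V (d=13, Q=-112) ⇒ JV; edges |J|=12, |V|=1
  updated: d(JV,N)=25, d(JV,R)=18
2. join JV+N (d=25, Q=-71) ⇒ JNV; edges |JV|=15/2, |N|=35/2
  updated: d(JNV,R)=21/2
3. join JNV+R (d=21/2) ⇒ JNRV; edges |JNV|=21/4, |R|=21/4
final tree: (((J:12,V:1):15/2,N:35/2):21/4,R:21/4)
total length: 97/2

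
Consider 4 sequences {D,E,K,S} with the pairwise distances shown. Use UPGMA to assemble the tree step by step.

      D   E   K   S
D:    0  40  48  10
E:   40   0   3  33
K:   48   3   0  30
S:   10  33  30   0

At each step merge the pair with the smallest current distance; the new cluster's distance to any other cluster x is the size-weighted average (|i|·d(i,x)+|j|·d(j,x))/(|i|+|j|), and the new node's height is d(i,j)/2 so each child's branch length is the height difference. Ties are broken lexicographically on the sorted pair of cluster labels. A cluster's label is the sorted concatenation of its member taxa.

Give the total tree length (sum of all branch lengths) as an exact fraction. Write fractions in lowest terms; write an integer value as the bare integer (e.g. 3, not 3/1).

177/4

1. join E+K (d=3) ⇒ EK; edges |E|=3/2, |K|=3/2
  updated: d(D,EK)=44, d(EK,S)=63/2
2. join D+S (d=10) ⇒ DS; edges |D|=5, |S|=5
  updated: d(DS,EK)=151/4
3. join DS+EK (d=151/4) ⇒ DEKS; edges |DS|=111/8, |EK|=139/8
final tree: ((D:5,S:5):111/8,(E:3/2,K:3/2):139/8)
total length: 177/4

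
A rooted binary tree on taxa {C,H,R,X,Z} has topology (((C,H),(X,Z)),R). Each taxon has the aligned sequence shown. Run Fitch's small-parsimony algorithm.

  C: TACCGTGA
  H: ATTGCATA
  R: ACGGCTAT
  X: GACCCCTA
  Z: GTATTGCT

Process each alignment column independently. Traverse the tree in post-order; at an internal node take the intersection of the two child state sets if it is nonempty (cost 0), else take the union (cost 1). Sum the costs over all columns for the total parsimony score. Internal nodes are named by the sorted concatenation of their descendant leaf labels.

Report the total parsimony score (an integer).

[col 0] CH: children C:{T}, H:{A} ∪→ {A,T}; cost 1
[col 0] XZ: children X:{G}, Z:{G} ∩→ {G}; cost 0
[col 0] CHXZ: children CH:{A,T}, XZ:{G} ∪→ {A,G,T}; cost 1
[col 0] CHRXZ: children CHXZ:{A,G,T}, R:{A} ∩→ {A}; cost 0
[col 1] CH: children C:{A}, H:{T} ∪→ {A,T}; cost 1
[col 1] XZ: children X:{A}, Z:{T} ∪→ {A,T}; cost 1
[col 1] CHXZ: children CH:{A,T}, XZ:{A,T} ∩→ {A,T}; cost 0
[col 1] CHRXZ: children CHXZ:{A,T}, R:{C} ∪→ {A,C,T}; cost 1
[col 2] CH: children C:{C}, H:{T} ∪→ {C,T}; cost 1
[col 2] XZ: children X:{C}, Z:{A} ∪→ {A,C}; cost 1
[col 2] CHXZ: children CH:{C,T}, XZ:{A,C} ∩→ {C}; cost 0
[col 2] CHRXZ: children CHXZ:{C}, R:{G} ∪→ {C,G}; cost 1
[col 3] CH: children C:{C}, H:{G} ∪→ {C,G}; cost 1
[col 3] XZ: children X:{C}, Z:{T} ∪→ {C,T}; cost 1
[col 3] CHXZ: children CH:{C,G}, XZ:{C,T} ∩→ {C}; cost 0
[col 3] CHRXZ: children CHXZ:{C}, R:{G} ∪→ {C,G}; cost 1
[col 4] CH: children C:{G}, H:{C} ∪→ {C,G}; cost 1
[col 4] XZ: children X:{C}, Z:{T} ∪→ {C,T}; cost 1
[col 4] CHXZ: children CH:{C,G}, XZ:{C,T} ∩→ {C}; cost 0
[col 4] CHRXZ: children CHXZ:{C}, R:{C} ∩→ {C}; cost 0
[col 5] CH: children C:{T}, H:{A} ∪→ {A,T}; cost 1
[col 5] XZ: children X:{C}, Z:{G} ∪→ {C,G}; cost 1
[col 5] CHXZ: children CH:{A,T}, XZ:{C,G} ∪→ {A,C,G,T}; cost 1
[col 5] CHRXZ: children CHXZ:{A,C,G,T}, R:{T} ∩→ {T}; cost 0
[col 6] CH: children C:{G}, H:{T} ∪→ {G,T}; cost 1
[col 6] XZ: children X:{T}, Z:{C} ∪→ {C,T}; cost 1
[col 6] CHXZ: children CH:{G,T}, XZ:{C,T} ∩→ {T}; cost 0
[col 6] CHRXZ: children CHXZ:{T}, R:{A} ∪→ {A,T}; cost 1
[col 7] CH: children C:{A}, H:{A} ∩→ {A}; cost 0
[col 7] XZ: children X:{A}, Z:{T} ∪→ {A,T}; cost 1
[col 7] CHXZ: children CH:{A}, XZ:{A,T} ∩→ {A}; cost 0
[col 7] CHRXZ: children CHXZ:{A}, R:{T} ∪→ {A,T}; cost 1
per-site changes: [2, 3, 3, 3, 2, 3, 3, 2]; total = 21

21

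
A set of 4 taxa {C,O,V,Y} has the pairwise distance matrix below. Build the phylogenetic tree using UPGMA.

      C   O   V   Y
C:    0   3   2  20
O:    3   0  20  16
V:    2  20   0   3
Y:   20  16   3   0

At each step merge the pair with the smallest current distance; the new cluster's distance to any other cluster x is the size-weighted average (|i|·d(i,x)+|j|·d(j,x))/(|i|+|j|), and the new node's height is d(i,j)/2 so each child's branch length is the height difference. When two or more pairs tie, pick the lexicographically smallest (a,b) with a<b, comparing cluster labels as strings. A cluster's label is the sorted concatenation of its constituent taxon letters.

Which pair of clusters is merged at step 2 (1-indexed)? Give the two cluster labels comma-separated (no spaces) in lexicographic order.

CV,O

step 1: merge (C,V) at d=2; branch lengths C→1, V→1; new cluster CV
  updated: d(CV,O)=23/2, d(CV,Y)=23/2
step 2: merge (CV,O) at d=23/2; branch lengths CV→19/4, O→23/4; new cluster COV
  updated: d(COV,Y)=13
step 3: merge (COV,Y) at d=13; branch lengths COV→3/4, Y→13/2; new cluster COVY
final tree: (((C:1,V:1):19/4,O:23/4):3/4,Y:13/2)
total length: 79/4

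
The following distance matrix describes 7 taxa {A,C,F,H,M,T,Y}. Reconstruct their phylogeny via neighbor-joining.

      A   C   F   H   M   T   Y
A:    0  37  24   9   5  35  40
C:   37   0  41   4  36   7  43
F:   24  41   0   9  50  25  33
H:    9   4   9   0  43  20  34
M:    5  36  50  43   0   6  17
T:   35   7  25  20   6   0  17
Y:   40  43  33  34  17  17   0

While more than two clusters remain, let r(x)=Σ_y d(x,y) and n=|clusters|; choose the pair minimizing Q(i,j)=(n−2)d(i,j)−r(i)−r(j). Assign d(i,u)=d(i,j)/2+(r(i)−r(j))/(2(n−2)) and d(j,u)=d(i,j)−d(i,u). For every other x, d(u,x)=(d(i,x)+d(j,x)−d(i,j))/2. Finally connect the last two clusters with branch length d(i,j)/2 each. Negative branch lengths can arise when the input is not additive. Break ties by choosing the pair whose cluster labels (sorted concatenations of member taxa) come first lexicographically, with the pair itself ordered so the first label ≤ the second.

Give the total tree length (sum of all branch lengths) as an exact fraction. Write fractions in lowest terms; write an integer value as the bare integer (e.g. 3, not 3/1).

1. join A+M (d=5, Q=-282) ⇒ AM; edges |A|=9/5, |M|=16/5
  updated: d(AM,C)=34, d(AM,F)=69/2, d(AM,H)=47/2, d(AM,T)=18, d(AM,Y)=26
2. join C+H (d=4, Q=-407/2) ⇒ CH; edges |C|=109/16, |H|=-45/16
  updated: d(AM,CH)=107/4, d(CH,F)=23, d(CH,T)=23/2, d(CH,Y)=73/2
3. join CH+F (d=23, Q=-577/4) ⇒ CFH; edges |CH|=205/24, |F|=347/24
  updated: d(AM,CFH)=153/8, d(CFH,T)=27/4, d(CFH,Y)=93/4
4. join AM+Y (d=26, Q=-619/8) ⇒ AMY; edges |AM|=391/32, |Y|=441/32
  updated: d(AMY,CFH)=131/16, d(AMY,T)=9/2
5. join AMY+CFH (d=131/16, Q=-311/16) ⇒ ACFHMY; edges |AMY|=95/32, |CFH|=167/32
  updated: d(ACFHMY,T)=49/32
6. join ACFHMY+T (d=49/32) ⇒ ACFHMTY; edges |ACFHMY|=49/64, |T|=49/64
final tree: ((((A:9/5,M:16/5):391/32,Y:441/32):95/32,((C:109/16,H:-45/16):205/24,F:347/24):167/32):49/64,T:49/64)
total length: 2167/32

2167/32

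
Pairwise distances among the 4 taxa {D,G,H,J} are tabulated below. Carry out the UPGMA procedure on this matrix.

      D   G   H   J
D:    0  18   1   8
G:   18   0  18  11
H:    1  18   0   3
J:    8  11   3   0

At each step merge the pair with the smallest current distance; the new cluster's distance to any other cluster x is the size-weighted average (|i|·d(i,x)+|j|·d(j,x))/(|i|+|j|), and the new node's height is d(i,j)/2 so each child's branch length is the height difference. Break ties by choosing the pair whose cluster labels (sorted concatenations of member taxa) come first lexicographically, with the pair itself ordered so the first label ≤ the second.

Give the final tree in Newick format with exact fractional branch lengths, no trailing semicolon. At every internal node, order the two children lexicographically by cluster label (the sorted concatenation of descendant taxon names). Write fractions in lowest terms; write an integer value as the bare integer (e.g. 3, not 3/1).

iteration 1: select D,H (d=1); attach at lengths (1/2, 1/2); label the merged cluster DH
  updated: d(DH,G)=18, d(DH,J)=11/2
iteration 2: select DH,J (d=11/2); attach at lengths (9/4, 11/4); label the merged cluster DHJ
  updated: d(DHJ,G)=47/3
iteration 3: select DHJ,G (d=47/3); attach at lengths (61/12, 47/6); label the merged cluster DGHJ
final tree: (((D:1/2,H:1/2):9/4,J:11/4):61/12,G:47/6)
total length: 227/12

(((D:1/2,H:1/2):9/4,J:11/4):61/12,G:47/6)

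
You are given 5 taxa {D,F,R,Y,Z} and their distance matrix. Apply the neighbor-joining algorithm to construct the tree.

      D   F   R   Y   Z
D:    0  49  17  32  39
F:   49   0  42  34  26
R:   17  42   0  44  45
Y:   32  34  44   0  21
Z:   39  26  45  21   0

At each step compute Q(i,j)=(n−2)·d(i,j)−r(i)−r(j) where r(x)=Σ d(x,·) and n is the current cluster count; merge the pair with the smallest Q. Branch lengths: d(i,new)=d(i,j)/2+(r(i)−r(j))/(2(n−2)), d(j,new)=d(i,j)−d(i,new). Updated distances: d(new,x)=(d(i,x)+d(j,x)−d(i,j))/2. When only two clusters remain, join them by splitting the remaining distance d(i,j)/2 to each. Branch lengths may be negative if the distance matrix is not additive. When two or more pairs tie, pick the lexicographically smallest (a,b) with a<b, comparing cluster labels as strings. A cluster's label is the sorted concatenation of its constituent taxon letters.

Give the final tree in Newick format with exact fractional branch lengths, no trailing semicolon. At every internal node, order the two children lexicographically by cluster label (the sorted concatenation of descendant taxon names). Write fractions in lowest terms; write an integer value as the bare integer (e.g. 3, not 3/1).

((((D:20/3,R:31/3):149/8,Y:87/8):29/8,F:137/8):71/16,Z:71/16)

iteration 1: select D,R (d=17, Q=-234); attach at lengths (20/3, 31/3); label the merged cluster DR
  updated: d(DR,F)=37, d(DR,Y)=59/2, d(DR,Z)=67/2
iteration 2: select DR,Y (d=59/2, Q=-251/2); attach at lengths (149/8, 87/8); label the merged cluster DRY
  updated: d(DRY,F)=83/4, d(DRY,Z)=25/2
iteration 3: select DRY,F (d=83/4, Q=-237/4); attach at lengths (29/8, 137/8); label the merged cluster DFRY
  updated: d(DFRY,Z)=71/8
iteration 4: select DFRY,Z (d=71/8); attach at lengths (71/16, 71/16); label the merged cluster DFRYZ
final tree: ((((D:20/3,R:31/3):149/8,Y:87/8):29/8,F:137/8):71/16,Z:71/16)
total length: 609/8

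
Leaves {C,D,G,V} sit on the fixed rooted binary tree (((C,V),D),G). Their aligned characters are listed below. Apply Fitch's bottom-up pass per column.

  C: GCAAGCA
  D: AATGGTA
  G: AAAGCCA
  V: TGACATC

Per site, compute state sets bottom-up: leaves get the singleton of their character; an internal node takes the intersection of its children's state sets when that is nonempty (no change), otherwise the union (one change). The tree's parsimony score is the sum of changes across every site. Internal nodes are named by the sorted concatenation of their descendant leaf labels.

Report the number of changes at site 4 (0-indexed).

2

CV@0: {G} ∪ {T} = {G,T} (union, +1)
CDV@0: {G,T} ∪ {A} = {A,G,T} (union, +1)
CDGV@0: {A,G,T} ∩ {A} = {A} (intersection, +0)
CV@1: {C} ∪ {G} = {C,G} (union, +1)
CDV@1: {C,G} ∪ {A} = {A,C,G} (union, +1)
CDGV@1: {A,C,G} ∩ {A} = {A} (intersection, +0)
CV@2: {A} ∩ {A} = {A} (intersection, +0)
CDV@2: {A} ∪ {T} = {A,T} (union, +1)
CDGV@2: {A,T} ∩ {A} = {A} (intersection, +0)
CV@3: {A} ∪ {C} = {A,C} (union, +1)
CDV@3: {A,C} ∪ {G} = {A,C,G} (union, +1)
CDGV@3: {A,C,G} ∩ {G} = {G} (intersection, +0)
CV@4: {G} ∪ {A} = {A,G} (union, +1)
CDV@4: {A,G} ∩ {G} = {G} (intersection, +0)
CDGV@4: {G} ∪ {C} = {C,G} (union, +1)
CV@5: {C} ∪ {T} = {C,T} (union, +1)
CDV@5: {C,T} ∩ {T} = {T} (intersection, +0)
CDGV@5: {T} ∪ {C} = {C,T} (union, +1)
CV@6: {A} ∪ {C} = {A,C} (union, +1)
CDV@6: {A,C} ∩ {A} = {A} (intersection, +0)
CDGV@6: {A} ∩ {A} = {A} (intersection, +0)
per-site changes: [2, 2, 1, 2, 2, 2, 1]; total = 12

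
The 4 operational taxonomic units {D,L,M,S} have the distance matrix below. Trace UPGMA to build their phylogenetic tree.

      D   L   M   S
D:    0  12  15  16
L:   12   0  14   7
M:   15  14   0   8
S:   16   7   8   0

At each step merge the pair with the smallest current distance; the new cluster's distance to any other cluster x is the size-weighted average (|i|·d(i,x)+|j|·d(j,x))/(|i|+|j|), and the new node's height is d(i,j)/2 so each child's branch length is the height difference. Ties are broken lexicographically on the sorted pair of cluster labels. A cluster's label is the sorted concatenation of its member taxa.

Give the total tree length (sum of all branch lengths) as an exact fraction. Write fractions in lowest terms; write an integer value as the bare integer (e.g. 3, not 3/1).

iteration 1: select L,S (d=7); attach at lengths (7/2, 7/2); label the merged cluster LS
  updated: d(D,LS)=14, d(LS,M)=11
iteration 2: select LS,M (d=11); attach at lengths (2, 11/2); label the merged cluster LMS
  updated: d(D,LMS)=43/3
iteration 3: select D,LMS (d=43/3); attach at lengths (43/6, 5/3); label the merged cluster DLMS
final tree: (D:43/6,((L:7/2,S:7/2):2,M:11/2):5/3)
total length: 70/3

70/3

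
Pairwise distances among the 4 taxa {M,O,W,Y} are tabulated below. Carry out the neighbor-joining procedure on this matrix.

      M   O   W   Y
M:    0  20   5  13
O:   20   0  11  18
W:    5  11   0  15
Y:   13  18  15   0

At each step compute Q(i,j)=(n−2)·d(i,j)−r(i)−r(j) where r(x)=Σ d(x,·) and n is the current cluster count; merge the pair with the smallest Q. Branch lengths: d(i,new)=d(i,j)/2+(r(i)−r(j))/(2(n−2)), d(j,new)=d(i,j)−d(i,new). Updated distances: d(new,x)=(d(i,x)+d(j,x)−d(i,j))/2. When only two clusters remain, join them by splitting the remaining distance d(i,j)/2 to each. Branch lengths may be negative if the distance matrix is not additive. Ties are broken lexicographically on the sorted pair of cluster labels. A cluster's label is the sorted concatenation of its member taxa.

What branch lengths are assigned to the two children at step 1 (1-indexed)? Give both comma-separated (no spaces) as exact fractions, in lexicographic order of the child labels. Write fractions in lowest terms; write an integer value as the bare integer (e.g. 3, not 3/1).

1. join M+W (d=5, Q=-59) ⇒ MW; edges |M|=17/4, |W|=3/4
  updated: d(MW,O)=13, d(MW,Y)=23/2
2. join MW+O (d=13, Q=-85/2) ⇒ MOW; edges |MW|=13/4, |O|=39/4
  updated: d(MOW,Y)=33/4
3. join MOW+Y (d=33/4) ⇒ MOWY; edges |MOW|=33/8, |Y|=33/8
final tree: (((M:17/4,W:3/4):13/4,O:39/4):33/8,Y:33/8)
total length: 105/4

17/4,3/4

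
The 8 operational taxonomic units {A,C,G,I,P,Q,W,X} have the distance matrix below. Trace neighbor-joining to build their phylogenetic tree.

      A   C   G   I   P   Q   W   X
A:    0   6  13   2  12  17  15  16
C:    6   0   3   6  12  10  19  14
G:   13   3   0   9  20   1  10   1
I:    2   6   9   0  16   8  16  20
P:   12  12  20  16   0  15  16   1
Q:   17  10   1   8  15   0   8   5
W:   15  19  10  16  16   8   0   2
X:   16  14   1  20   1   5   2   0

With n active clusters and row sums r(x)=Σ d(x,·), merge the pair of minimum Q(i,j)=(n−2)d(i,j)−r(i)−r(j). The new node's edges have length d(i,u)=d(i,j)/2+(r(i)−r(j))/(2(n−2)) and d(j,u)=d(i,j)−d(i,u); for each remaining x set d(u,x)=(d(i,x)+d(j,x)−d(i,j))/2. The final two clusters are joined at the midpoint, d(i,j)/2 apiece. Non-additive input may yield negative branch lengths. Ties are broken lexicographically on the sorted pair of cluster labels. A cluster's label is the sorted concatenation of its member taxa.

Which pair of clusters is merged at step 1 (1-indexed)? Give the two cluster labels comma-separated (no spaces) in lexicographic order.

A,I

1. join A+I (d=2, Q=-146) ⇒ AI; edges |A|=4/3, |I|=2/3
  updated: d(AI,C)=5, d(AI,G)=10, d(AI,P)=13, d(AI,Q)=23/2, d(AI,W)=29/2, d(AI,X)=17
2. join P+X (d=1, Q=-112) ⇒ PX; edges |P|=21/5, |X|=-16/5
  updated: d(AI,PX)=29/2, d(C,PX)=25/2, d(G,PX)=10, d(PX,Q)=19/2, d(PX,W)=17/2
3. join AI+C (d=5, Q=-85) ⇒ ACI; edges |AI|=13/4, |C|=7/4
  updated: d(ACI,G)=4, d(ACI,PX)=11, d(ACI,Q)=33/4, d(ACI,W)=57/4
4. join PX+W (d=17/2, Q=-217/4) ⇒ PWX; edges |PX|=95/24, |W|=109/24
  updated: d(ACI,PWX)=67/8, d(G,PWX)=23/4, d(PWX,Q)=9/2
5. join ACI+G (d=4, Q=-187/8) ⇒ ACGI; edges |ACI|=143/32, |G|=-15/32
  updated: d(ACGI,PWX)=81/16, d(ACGI,Q)=21/8
6. join ACGI+PWX (d=81/16, Q=-195/16) ⇒ ACGIPWX; edges |ACGI|=51/32, |PWX|=111/32
  updated: d(ACGIPWX,Q)=33/32
7. join ACGIPWX+Q (d=33/32) ⇒ ACGIPQWX; edges |ACGIPWX|=33/64, |Q|=33/64
final tree: (((((A:4/3,I:2/3):13/4,C:7/4):143/32,G:-15/32):51/32,((P:21/5,X:-16/5):95/24,W:109/24):111/32):33/64,Q:33/64)
total length: 851/32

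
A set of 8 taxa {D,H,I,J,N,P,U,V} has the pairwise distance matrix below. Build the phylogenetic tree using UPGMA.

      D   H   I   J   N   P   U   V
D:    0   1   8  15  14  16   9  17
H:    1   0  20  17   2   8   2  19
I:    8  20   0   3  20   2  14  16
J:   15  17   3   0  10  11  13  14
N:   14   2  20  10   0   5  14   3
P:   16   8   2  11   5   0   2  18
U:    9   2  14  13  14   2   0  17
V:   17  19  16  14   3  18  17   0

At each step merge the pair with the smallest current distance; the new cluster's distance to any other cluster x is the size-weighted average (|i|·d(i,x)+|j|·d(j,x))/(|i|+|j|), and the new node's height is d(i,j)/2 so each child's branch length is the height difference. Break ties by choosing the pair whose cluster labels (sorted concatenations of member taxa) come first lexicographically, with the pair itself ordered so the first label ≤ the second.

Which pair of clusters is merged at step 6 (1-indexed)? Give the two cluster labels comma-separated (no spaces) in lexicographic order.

DHU,IJP

step 1: merge (D,H) at d=1; branch lengths D→1/2, H→1/2; new cluster DH
  updated: d(DH,I)=14, d(DH,J)=16, d(DH,N)=8, d(DH,P)=12, d(DH,U)=11/2, d(DH,V)=18
step 2: merge (I,P) at d=2; branch lengths I→1, P→1; new cluster IP
  updated: d(DH,IP)=13, d(IP,J)=7, d(IP,N)=25/2, d(IP,U)=8, d(IP,V)=17
step 3: merge (N,V) at d=3; branch lengths N→3/2, V→3/2; new cluster NV
  updated: d(DH,NV)=13, d(IP,NV)=59/4, d(J,NV)=12, d(NV,U)=31/2
step 4: merge (DH,U) at d=11/2; branch lengths DH→9/4, U→11/4; new cluster DHU
  updated: d(DHU,IP)=34/3, d(DHU,J)=15, d(DHU,NV)=83/6
step 5: merge (IP,J) at d=7; branch lengths IP→5/2, J→7/2; new cluster IJP
  updated: d(DHU,IJP)=113/9, d(IJP,NV)=83/6
step 6: merge (DHU,IJP) at d=113/9; branch lengths DHU→127/36, IJP→25/9; new cluster DHIJPU
  updated: d(DHIJPU,NV)=83/6
step 7: merge (DHIJPU,NV) at d=83/6; branch lengths DHIJPU→23/36, NV→65/12; new cluster DHIJNPUV
final tree: ((((D:1/2,H:1/2):9/4,U:11/4):127/36,((I:1,P:1):5/2,J:7/2):25/9):23/36,(N:3/2,V:3/2):65/12)
total length: 1057/36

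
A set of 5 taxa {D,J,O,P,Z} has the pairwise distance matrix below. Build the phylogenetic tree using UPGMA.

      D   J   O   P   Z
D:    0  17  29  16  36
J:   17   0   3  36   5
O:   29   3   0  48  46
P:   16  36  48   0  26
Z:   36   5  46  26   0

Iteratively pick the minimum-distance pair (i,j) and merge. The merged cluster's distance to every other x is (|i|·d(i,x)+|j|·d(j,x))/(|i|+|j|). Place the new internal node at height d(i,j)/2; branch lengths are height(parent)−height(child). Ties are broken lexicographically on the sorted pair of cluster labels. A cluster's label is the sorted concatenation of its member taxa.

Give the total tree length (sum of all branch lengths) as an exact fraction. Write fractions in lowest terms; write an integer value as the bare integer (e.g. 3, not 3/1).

217/4

1. join J+O (d=3) ⇒ JO; edges |J|=3/2, |O|=3/2
  updated: d(D,JO)=23, d(JO,P)=42, d(JO,Z)=51/2
2. join D+P (d=16) ⇒ DP; edges |D|=8, |P|=8
  updated: d(DP,JO)=65/2, d(DP,Z)=31
3. join JO+Z (d=51/2) ⇒ JOZ; edges |JO|=45/4, |Z|=51/4
  updated: d(DP,JOZ)=32
4. join DP+JOZ (d=32) ⇒ DJOPZ; edges |DP|=8, |JOZ|=13/4
final tree: ((D:8,P:8):8,((J:3/2,O:3/2):45/4,Z:51/4):13/4)
total length: 217/4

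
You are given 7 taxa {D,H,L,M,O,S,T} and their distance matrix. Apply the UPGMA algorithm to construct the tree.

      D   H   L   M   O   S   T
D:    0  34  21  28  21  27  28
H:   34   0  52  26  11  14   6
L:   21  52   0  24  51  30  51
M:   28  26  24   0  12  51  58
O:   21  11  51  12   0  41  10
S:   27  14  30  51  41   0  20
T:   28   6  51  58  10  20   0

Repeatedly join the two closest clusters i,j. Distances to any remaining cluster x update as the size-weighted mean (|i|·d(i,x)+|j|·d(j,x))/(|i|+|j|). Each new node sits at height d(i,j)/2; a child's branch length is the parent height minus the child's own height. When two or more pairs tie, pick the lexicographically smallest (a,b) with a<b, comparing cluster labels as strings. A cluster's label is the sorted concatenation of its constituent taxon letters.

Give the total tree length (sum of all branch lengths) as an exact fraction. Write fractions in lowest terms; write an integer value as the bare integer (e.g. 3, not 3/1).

1. join H+T (d=6) ⇒ HT; edges |H|=3, |T|=3
  updated: d(D,HT)=31, d(HT,L)=103/2, d(HT,M)=42, d(HT,O)=21/2, d(HT,S)=17
2. join HT+O (d=21/2) ⇒ HOT; edges |HT|=9/4, |O|=21/4
  updated: d(D,HOT)=83/3, d(HOT,L)=154/3, d(HOT,M)=32, d(HOT,S)=25
3. join D+L (d=21) ⇒ DL; edges |D|=21/2, |L|=21/2
  updated: d(DL,HOT)=79/2, d(DL,M)=26, d(DL,S)=57/2
4. join HOT+S (d=25) ⇒ HOST; edges |HOT|=29/4, |S|=25/2
  updated: d(DL,HOST)=147/4, d(HOST,M)=147/4
5. join DL+M (d=26) ⇒ DLM; edges |DL|=5/2, |M|=13
  updated: d(DLM,HOST)=147/4
6. join DLM+HOST (d=147/4) ⇒ DHLMOST; edges |DLM|=43/8, |HOST|=47/8
final tree: (((D:21/2,L:21/2):5/2,M:13):43/8,(((H:3,T:3):9/4,O:21/4):29/4,S:25/2):47/8)
total length: 81

81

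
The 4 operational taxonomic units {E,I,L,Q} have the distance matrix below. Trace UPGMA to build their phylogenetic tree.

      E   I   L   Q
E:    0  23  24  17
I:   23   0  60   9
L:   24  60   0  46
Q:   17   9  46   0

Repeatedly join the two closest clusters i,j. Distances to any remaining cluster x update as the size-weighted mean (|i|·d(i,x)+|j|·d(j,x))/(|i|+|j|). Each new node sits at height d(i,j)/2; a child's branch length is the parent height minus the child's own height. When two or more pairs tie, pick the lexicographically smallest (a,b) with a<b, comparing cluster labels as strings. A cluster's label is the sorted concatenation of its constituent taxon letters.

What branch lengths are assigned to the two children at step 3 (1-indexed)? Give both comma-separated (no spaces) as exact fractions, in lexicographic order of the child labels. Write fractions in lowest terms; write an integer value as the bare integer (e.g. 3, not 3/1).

1. join I+Q (d=9) ⇒ IQ; edges |I|=9/2, |Q|=9/2
  updated: d(E,IQ)=20, d(IQ,L)=53
2. join E+IQ (d=20) ⇒ EIQ; edges |E|=10, |IQ|=11/2
  updated: d(EIQ,L)=130/3
3. join EIQ+L (d=130/3) ⇒ EILQ; edges |EIQ|=35/3, |L|=65/3
final tree: ((E:10,(I:9/2,Q:9/2):11/2):35/3,L:65/3)
total length: 347/6

35/3,65/3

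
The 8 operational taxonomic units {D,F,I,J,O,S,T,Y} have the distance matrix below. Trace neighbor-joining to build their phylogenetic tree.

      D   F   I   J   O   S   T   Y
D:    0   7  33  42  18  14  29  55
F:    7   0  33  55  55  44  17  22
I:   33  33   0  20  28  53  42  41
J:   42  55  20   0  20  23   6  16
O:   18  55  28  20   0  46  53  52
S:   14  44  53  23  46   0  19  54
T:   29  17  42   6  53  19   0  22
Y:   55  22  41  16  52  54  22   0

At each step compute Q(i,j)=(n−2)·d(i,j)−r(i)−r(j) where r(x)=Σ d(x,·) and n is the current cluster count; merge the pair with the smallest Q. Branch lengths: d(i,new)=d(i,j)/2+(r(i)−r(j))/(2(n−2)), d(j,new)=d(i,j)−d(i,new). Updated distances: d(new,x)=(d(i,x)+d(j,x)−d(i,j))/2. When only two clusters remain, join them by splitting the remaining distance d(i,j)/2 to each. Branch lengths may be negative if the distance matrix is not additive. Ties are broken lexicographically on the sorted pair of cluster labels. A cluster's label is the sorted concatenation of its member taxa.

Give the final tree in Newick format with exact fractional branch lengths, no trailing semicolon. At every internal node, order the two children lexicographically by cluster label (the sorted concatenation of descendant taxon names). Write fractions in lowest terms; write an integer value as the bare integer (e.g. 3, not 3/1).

((((((D:7/12,F:77/12):173/16,(I:243/20,O:317/20):103/16):59/12,S:407/24):197/32,T:43/32):149/32,J:-29/32):541/64,Y:541/64)

step 1: merge (D,F) at d=7, Q=-389; branch lengths D→7/12, F→77/12; new cluster DF
  updated: d(DF,I)=59/2, d(DF,J)=45, d(DF,O)=33, d(DF,S)=51/2, d(DF,T)=39/2, d(DF,Y)=35
step 2: merge (I,O) at d=28, Q=-611/2; branch lengths I→243/20, O→317/20; new cluster IO
  updated: d(DF,IO)=69/4, d(IO,J)=6, d(IO,S)=71/2, d(IO,T)=67/2, d(IO,Y)=65/2
step 3: merge (DF,IO) at d=69/4, Q=-198; branch lengths DF→173/16, IO→103/16; new cluster DFIO
  updated: d(DFIO,J)=135/8, d(DFIO,S)=175/8, d(DFIO,T)=143/8, d(DFIO,Y)=201/8
step 4: merge (DFIO,S) at d=175/8, Q=-134; branch lengths DFIO→59/12, S→407/24; new cluster DFIOS
  updated: d(DFIOS,J)=9, d(DFIOS,T)=15/2, d(DFIOS,Y)=229/8
step 5: merge (DFIOS,T) at d=15/2, Q=-525/8; branch lengths DFIOS→197/32, T→43/32; new cluster DFIOST
  updated: d(DFIOST,J)=15/4, d(DFIOST,Y)=345/16
step 6: merge (DFIOST,J) at d=15/4, Q=-661/16; branch lengths DFIOST→149/32, J→-29/32; new cluster DFIJOST
  updated: d(DFIJOST,Y)=541/32
step 7: merge (DFIJOST,Y) at d=541/32; branch lengths DFIJOST→541/64, Y→541/64; new cluster DFIJOSTY
final tree: ((((((D:7/12,F:77/12):173/16,(I:243/20,O:317/20):103/16):59/12,S:407/24):197/32,T:43/32):149/32,J:-29/32):541/64,Y:541/64)
total length: 3273/32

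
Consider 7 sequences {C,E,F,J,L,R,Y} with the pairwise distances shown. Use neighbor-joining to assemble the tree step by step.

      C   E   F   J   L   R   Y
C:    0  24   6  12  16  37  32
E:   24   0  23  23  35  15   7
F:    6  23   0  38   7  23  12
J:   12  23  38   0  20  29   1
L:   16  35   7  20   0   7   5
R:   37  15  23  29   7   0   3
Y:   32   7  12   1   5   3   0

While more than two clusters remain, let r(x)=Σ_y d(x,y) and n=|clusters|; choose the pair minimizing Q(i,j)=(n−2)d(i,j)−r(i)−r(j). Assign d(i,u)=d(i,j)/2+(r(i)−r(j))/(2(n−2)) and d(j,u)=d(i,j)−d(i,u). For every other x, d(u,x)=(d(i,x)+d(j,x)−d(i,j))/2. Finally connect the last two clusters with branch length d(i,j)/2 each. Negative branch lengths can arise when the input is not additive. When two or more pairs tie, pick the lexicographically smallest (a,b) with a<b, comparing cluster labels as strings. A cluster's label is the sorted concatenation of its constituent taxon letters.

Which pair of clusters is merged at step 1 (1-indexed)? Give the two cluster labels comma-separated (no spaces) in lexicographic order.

1. join C+F (d=6, Q=-206) ⇒ CF; edges |C|=24/5, |F|=6/5
  updated: d(CF,E)=41/2, d(CF,J)=22, d(CF,L)=17/2, d(CF,R)=27, d(CF,Y)=19
2. join CF+L (d=17/2, Q=-277/2) ⇒ CFL; edges |CF|=111/16, |L|=25/16
  updated: d(CFL,E)=47/2, d(CFL,J)=67/4, d(CFL,R)=51/4, d(CFL,Y)=31/4
3. join J+Y (d=1, Q=-171/2) ⇒ JY; edges |J|=9, |Y|=-8
  updated: d(CFL,JY)=47/4, d(E,JY)=29/2, d(JY,R)=31/2
4. join CFL+JY (d=47/4, Q=-265/4) ⇒ CFJLY; edges |CFL|=119/16, |JY|=69/16
  updated: d(CFJLY,E)=105/8, d(CFJLY,R)=33/4
5. join CFJLY+E (d=105/8, Q=-291/8) ⇒ CEFJLY; edges |CFJLY|=51/16, |E|=159/16
  updated: d(CEFJLY,R)=81/16
6. join CEFJLY+R (d=81/16) ⇒ CEFJLRY; edges |CEFJLY|=81/32, |R|=81/32
final tree: (((((C:24/5,F:6/5):111/16,L:25/16):119/16,(J:9,Y:-8):69/16):51/16,E:159/16):81/32,R:81/32)
total length: 727/16

C,F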